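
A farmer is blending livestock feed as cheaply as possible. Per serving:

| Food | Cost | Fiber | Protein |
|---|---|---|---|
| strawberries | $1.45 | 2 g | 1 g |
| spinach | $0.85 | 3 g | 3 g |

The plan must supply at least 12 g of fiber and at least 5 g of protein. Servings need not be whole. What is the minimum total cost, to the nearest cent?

$3.40

This is a tiny linear program; its minimum lies at a vertex of the feasible set. List the vertices and price them.
strawberries only: max(12/2, 5/1) = 6 servings → $8.70.
spinach only: max(12/3, 5/3) = 4 servings → $3.40.
strawberries + spinach: the both-tight solution has a negative serving — not a feasible corner.
So the least-cost plan costs $3.40.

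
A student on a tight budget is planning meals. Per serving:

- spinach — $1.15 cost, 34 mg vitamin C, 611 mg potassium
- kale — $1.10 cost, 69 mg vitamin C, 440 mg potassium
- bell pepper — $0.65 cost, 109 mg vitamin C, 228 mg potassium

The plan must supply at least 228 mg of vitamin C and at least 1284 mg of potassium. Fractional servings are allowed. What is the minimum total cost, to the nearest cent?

Two binding constraints pin down two serving amounts, so the optimal mix uses at most two foods. The candidates are each food alone (scaled to the tighter of vitamin C/potassium) and each pair with both constraints tight.
spinach only: max(228/34, 1284/611) = 6.706 servings → $7.71.
kale only: max(228/69, 1284/440) = 3.304 servings → $3.63.
bell pepper only: max(228/109, 1284/228) = 5.632 servings → $3.66.
spinach + kale with both targets exact would need a negative amount; discard.
spinach + bell pepper with both tight: 1.495 servings and 1.625 servings → $2.78.
kale + bell pepper with both tight: 2.73 servings and 0.3638 servings → $3.24.
The minimum over all feasible corners is $2.78.

$2.78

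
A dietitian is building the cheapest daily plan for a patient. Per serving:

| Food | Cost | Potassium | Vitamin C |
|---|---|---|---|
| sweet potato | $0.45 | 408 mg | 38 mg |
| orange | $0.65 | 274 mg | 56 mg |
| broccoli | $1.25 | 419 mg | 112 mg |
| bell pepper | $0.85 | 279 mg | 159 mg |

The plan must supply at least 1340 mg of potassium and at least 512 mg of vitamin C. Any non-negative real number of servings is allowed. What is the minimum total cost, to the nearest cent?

A basic optimal solution has at most two foods positive. Try each food alone and each pair with both targets met exactly.
sweet potato only: max(1340/408, 512/38) = 13.47 servings → $6.06.
orange only: max(1340/274, 512/56) = 9.143 servings → $5.94.
broccoli only: max(1340/419, 512/112) = 4.571 servings → $5.71.
bell pepper only: max(1340/279, 512/159) = 4.803 servings → $4.08.
sweet potato + orange with both targets exact would need a negative amount; discard.
sweet potato + broccoli: the both-tight solution has a negative serving — not a feasible corner.
sweet potato + bell pepper with both tight: 1.294 servings and 2.911 servings → $3.06.
orange + broccoli: intersection lies outside the first quadrant.
orange + bell pepper with both tight: 2.513 servings and 2.335 servings → $3.62.
broccoli + bell pepper with both tight: 1.985 servings and 1.822 servings → $4.03.
The minimum over all feasible corners is $3.06.

$3.06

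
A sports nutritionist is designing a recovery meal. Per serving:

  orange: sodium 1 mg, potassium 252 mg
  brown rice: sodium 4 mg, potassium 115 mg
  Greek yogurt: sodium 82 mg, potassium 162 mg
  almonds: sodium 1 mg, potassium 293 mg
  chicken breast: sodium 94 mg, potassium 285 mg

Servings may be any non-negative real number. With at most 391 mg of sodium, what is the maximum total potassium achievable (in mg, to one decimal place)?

114563.0 mg

Potassium per mg sodium: almonds 293, orange 252, brown rice 28.75, chicken breast 3.032, Greek yogurt 1.976.
With no serving limits, spend the whole sodium allowance on almonds: 391 mg / 1 mg × 293 mg = 114563.0 mg.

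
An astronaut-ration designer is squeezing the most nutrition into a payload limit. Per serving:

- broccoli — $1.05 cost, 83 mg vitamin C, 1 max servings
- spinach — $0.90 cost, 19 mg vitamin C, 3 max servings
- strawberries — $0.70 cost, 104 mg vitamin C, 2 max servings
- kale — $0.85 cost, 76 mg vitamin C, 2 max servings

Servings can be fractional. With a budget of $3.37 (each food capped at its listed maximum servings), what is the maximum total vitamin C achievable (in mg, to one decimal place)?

381.3 mg

Vitamin C per dollar: strawberries 148.6, kale 89.41, broccoli 79.05, spinach 21.11.
Take 2 servings of strawberries: spends $1.40, +208.0 mg vitamin C (running total 208.0 mg).
Take 2 servings of kale: spends $1.70, +152.0 mg vitamin C (running total 360.0 mg).
Take 0.2571 servings of broccoli: spends $0.27, +21.3 mg vitamin C (running total 381.3 mg).
Filling greedily by vitamin C-per-dollar is optimal for one linear limit, giving 381.3 mg.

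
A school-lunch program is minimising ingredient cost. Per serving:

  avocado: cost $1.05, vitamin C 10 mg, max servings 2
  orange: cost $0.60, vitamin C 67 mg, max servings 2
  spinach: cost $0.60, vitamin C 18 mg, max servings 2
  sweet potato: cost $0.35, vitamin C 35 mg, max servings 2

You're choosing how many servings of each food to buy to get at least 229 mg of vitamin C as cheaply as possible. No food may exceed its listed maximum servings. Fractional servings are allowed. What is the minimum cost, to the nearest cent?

$2.73

Cost per mg of vitamin C: orange $0.0090, sweet potato $0.0100, spinach $0.0333, avocado $0.1050.
Take 2 servings of orange: +134.0 mg vitamin C for $1.20 (total $1.20, still need 95.0 mg).
Take 2 servings of sweet potato: +70.0 mg vitamin C for $0.70 (total $1.90, still need 25.0 mg).
Take 1.389 servings of spinach: +25.0 mg vitamin C for $0.83 (total $2.73, still need 0.0 mg).
Filling from the cheapest source first is optimal under one linear minimum: $2.73.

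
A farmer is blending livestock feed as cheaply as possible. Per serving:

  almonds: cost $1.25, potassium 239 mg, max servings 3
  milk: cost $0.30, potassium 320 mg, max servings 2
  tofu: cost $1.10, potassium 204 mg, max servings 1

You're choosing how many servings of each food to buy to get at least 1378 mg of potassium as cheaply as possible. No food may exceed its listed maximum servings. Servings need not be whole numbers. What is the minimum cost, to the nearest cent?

$4.46

Cost per mg of potassium: milk $0.0009, almonds $0.0052, tofu $0.0054.
Take 2 servings of milk: +640.0 mg potassium for $0.60 (total $0.60, still need 738.0 mg).
Take 3 servings of almonds: +717.0 mg potassium for $3.75 (total $4.35, still need 21.0 mg).
Take 0.1029 servings of tofu: +21.0 mg potassium for $0.11 (total $4.46, still need 0.0 mg).
Greedy by cheapest-per-mg is optimal for a single linear constraint, so the minimum cost is $4.46.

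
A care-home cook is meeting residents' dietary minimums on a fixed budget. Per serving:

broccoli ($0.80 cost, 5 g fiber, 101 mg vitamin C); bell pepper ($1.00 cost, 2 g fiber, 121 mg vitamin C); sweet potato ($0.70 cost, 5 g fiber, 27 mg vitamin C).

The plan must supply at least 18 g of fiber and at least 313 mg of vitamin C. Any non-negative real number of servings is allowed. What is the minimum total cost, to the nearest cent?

$2.81

broccoli only: max(18/5, 313/101) = 3.6 servings → $2.88.
bell pepper only: max(18/2, 313/121) = 9 servings → $9.00.
sweet potato only: max(18/5, 313/27) = 11.59 servings → $8.11.
broccoli + bell pepper with both targets exact would need a negative amount; discard.
broccoli + sweet potato with both tight: 2.916 servings and 0.6838 servings → $2.81.
bell pepper + sweet potato with both tight: 1.958 servings and 2.817 servings → $3.93.
The minimum over all feasible corners is $2.81.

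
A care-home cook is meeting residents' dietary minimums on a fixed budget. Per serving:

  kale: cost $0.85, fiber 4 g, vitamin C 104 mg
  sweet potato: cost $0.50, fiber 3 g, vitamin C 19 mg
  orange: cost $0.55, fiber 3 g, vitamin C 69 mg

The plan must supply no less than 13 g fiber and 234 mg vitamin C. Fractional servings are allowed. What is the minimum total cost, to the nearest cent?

$2.32

For a min-cost LP with two ≥-constraints, a basic feasible solution has at most two positive variables.
kale only: max(13/4, 234/104) = 3.25 servings → $2.76.
sweet potato only: max(13/3, 234/19) = 12.32 servings → $6.16.
orange only: max(13/3, 234/69) = 4.333 servings → $2.38.
kale + sweet potato with both tight: 1.928 servings and 1.763 servings → $2.52.
kale + orange: intersection lies outside the first quadrant.
sweet potato + orange with both tight: 1.3 servings and 3.033 servings → $2.32.
So the least-cost plan costs $2.32.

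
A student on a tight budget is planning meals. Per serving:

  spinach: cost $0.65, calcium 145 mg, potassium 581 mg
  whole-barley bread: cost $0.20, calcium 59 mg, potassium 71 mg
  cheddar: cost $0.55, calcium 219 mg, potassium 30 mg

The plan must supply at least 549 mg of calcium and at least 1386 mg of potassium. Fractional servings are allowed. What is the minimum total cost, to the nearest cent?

$2.05

Minimising a linear cost over {calcium ≥ 549, potassium ≥ 1386, servings ≥ 0} — the optimum is at a vertex, using one or two foods.
spinach only: max(549/145, 1386/581) = 3.786 servings → $2.46.
whole-barley bread only: max(549/59, 1386/71) = 19.52 servings → $3.90.
cheddar only: max(549/219, 1386/30) = 46.2 servings → $25.41.
spinach + whole-barley bread with both tight: 1.784 servings and 4.92 servings → $2.14.
spinach + cheddar with both tight: 2.336 servings and 0.9602 servings → $2.05.
whole-barley bread + cheddar: the both-tight solution has a negative serving — not a feasible corner.
Cheapest feasible corner: $2.05.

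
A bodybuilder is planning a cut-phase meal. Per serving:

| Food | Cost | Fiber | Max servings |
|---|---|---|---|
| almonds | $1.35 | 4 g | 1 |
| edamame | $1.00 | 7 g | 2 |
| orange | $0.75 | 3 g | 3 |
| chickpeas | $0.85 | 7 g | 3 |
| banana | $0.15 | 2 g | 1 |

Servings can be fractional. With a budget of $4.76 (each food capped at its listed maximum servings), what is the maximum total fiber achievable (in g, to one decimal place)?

37.2 g

Fiber per dollar: banana 13.33, chickpeas 8.235, edamame 7, orange 4, almonds 2.963.
Take 1 serving of banana: spends $0.15, +2.0 g fiber (running total 2.0 g).
Take 3 servings of chickpeas: spends $2.55, +21.0 g fiber (running total 23.0 g).
Take 2 servings of edamame: spends $2.00, +14.0 g fiber (running total 37.0 g).
Take 0.08 servings of orange: spends $0.06, +0.2 g fiber (running total 37.2 g).
Greedy by best ratio exhausts the cost allowance optimally: 37.2 g.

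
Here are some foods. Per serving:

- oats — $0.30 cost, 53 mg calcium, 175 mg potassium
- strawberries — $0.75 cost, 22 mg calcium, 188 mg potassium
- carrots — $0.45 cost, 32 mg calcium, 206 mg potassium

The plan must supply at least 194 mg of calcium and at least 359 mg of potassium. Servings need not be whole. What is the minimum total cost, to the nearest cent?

$1.10

oats only: max(194/53, 359/175) = 3.66 servings → $1.10.
strawberries only: max(194/22, 359/188) = 8.818 servings → $6.61.
carrots only: max(194/32, 359/206) = 6.062 servings → $2.73.
oats + strawberries: the both-tight solution has a negative serving — not a feasible corner.
oats + carrots with both targets exact would need a negative amount; discard.
strawberries + carrots with both targets exact would need a negative amount; discard.
Cheapest feasible corner: $1.10.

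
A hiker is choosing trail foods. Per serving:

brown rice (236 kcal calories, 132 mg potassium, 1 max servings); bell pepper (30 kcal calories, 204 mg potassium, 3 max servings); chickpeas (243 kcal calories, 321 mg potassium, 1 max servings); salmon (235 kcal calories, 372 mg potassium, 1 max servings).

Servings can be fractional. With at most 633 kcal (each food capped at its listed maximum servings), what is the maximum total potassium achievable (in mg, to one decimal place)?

Potassium per kcal: bell pepper 6.8, salmon 1.583, chickpeas 1.321, brown rice 0.5593.
Take 3 servings of bell pepper: uses 90 kcal, +612.0 mg potassium (running total 612.0 mg).
Take 1 serving of salmon: uses 235 kcal, +372.0 mg potassium (running total 984.0 mg).
Take 1 serving of chickpeas: uses 243 kcal, +321.0 mg potassium (running total 1305.0 mg).
Take 0.2754 servings of brown rice: uses 65 kcal, +36.4 mg potassium (running total 1341.4 mg).
Filling greedily by potassium-per-kcal is optimal for one linear limit, giving 1341.4 mg.

1341.4 mg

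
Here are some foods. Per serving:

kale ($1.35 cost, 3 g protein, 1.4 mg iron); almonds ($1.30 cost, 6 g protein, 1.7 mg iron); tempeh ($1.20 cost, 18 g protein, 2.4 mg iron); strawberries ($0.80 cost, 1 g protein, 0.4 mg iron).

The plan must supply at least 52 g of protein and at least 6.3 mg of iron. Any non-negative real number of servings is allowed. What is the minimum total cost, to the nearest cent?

Minimising a linear cost over {protein ≥ 52, iron ≥ 6.3, servings ≥ 0} — the optimum is at a vertex, using one or two foods.
kale only: max(52/3, 6.3/1.4) = 17.33 servings → $23.40.
almonds only: max(52/6, 6.3/1.7) = 8.667 servings → $11.27.
tempeh only: max(52/18, 6.3/2.4) = 2.889 servings → $3.47.
strawberries only: max(52/1, 6.3/0.4) = 52 servings → $41.60.
kale + almonds: intersection lies outside the first quadrant.
kale + tempeh with both targets exact would need a negative amount; discard.
kale + strawberries: intersection lies outside the first quadrant.
almonds + tempeh with both targets exact would need a negative amount; discard.
almonds + strawberries: intersection lies outside the first quadrant.
tempeh + strawberries with both targets exact would need a negative amount; discard.
Cheapest feasible corner: $3.47.

$3.47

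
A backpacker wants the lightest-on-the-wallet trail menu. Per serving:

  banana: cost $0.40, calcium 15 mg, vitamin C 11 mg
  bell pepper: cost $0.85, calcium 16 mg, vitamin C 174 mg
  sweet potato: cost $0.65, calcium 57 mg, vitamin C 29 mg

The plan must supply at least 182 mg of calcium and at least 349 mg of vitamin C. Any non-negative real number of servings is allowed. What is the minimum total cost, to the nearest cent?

For a min-cost LP with two ≥-constraints, a basic feasible solution has at most two positive variables.
banana only: max(182/15, 349/11) = 31.73 servings → $12.69.
bell pepper only: max(182/16, 349/174) = 11.38 servings → $9.67.
sweet potato only: max(182/57, 349/29) = 12.03 servings → $7.82.
banana + bell pepper with both tight: 10.72 servings and 1.328 servings → $5.42.
banana + sweet potato: the both-tight solution has a negative serving — not a feasible corner.
bell pepper + sweet potato with both tight: 1.546 servings and 2.759 servings → $3.11.
Cheapest feasible corner: $3.11.

$3.11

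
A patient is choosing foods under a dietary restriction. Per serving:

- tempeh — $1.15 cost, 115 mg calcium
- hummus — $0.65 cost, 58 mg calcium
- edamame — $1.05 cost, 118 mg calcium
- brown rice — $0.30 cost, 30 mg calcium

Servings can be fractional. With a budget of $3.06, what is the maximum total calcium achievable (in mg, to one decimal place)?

Calcium per dollar: edamame 112.4, tempeh 100, brown rice 100, hummus 89.23.
With no serving limits, spend the whole cost allowance on edamame: $3.06 / $1.05 × 118 mg = 343.9 mg.

343.9 mg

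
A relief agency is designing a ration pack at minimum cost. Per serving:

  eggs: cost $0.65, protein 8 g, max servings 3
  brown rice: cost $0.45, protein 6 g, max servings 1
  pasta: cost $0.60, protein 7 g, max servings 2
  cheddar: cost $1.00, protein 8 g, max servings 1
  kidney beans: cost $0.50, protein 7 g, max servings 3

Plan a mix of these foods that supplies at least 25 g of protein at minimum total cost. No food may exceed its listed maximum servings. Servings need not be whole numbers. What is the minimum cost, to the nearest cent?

Cost per g of protein: kidney beans $0.0714, brown rice $0.0750, eggs $0.0813, pasta $0.0857, cheddar $0.1250.
Take 3 servings of kidney beans: +21.0 g protein for $1.50 (total $1.50, still need 4.0 g).
Take 0.6667 servings of brown rice: +4.0 g protein for $0.30 (total $1.80, still need 0.0 g).
Greedy by cheapest-per-g is optimal for a single linear constraint, so the minimum cost is $1.80.

$1.80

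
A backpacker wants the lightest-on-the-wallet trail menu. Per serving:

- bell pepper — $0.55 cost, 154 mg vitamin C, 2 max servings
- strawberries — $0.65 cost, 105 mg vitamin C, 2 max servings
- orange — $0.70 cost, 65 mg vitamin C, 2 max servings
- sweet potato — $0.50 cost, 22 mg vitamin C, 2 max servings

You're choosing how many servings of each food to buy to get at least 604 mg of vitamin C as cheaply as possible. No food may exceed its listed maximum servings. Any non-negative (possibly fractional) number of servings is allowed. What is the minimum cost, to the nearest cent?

Cost per mg of vitamin C: bell pepper $0.0036, strawberries $0.0062, orange $0.0108, sweet potato $0.0227.
Take 2 servings of bell pepper: +308.0 mg vitamin C for $1.10 (total $1.10, still need 296.0 mg).
Take 2 servings of strawberries: +210.0 mg vitamin C for $1.30 (total $2.40, still need 86.0 mg).
Take 1.323 servings of orange: +86.0 mg vitamin C for $0.93 (total $3.33, still need 0.0 mg).
Filling from the cheapest source first is optimal under one linear minimum: $3.33.

$3.33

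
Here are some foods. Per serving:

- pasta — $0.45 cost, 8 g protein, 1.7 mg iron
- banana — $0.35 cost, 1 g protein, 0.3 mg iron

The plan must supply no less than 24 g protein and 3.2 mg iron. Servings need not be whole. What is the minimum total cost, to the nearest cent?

Compare the cost at each extreme point of the feasible region.
pasta only: max(24/8, 3.2/1.7) = 3 servings → $1.35.
banana only: max(24/1, 3.2/0.3) = 24 servings → $8.40.
pasta + banana with both targets exact would need a negative amount; discard.
The minimum over all feasible corners is $1.35.

$1.35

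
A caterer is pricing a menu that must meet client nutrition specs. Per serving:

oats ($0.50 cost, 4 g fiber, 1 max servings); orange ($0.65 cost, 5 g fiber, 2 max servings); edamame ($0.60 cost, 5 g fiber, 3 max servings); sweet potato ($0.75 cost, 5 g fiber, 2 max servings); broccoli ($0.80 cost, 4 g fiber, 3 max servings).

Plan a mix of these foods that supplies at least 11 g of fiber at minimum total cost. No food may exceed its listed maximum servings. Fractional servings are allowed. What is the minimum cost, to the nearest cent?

Cost per g of fiber: edamame $0.1200, oats $0.1250, orange $0.1300, sweet potato $0.1500, broccoli $0.2000.
Take 2.2 servings of edamame: +11.0 g fiber for $1.32 (total $1.32, still need 0.0 g).
Filling from the cheapest source first is optimal under one linear minimum: $1.32.

$1.32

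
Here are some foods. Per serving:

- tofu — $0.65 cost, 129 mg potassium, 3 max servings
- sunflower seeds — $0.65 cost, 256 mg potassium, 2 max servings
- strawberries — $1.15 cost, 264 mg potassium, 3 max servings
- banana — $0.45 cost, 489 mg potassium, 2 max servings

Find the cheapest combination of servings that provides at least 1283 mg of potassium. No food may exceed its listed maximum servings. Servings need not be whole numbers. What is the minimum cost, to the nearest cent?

Cost per mg of potassium: banana $0.0009, sunflower seeds $0.0025, strawberries $0.0044, tofu $0.0050.
Take 2 servings of banana: +978.0 mg potassium for $0.90 (total $0.90, still need 305.0 mg).
Take 1.191 servings of sunflower seeds: +305.0 mg potassium for $0.77 (total $1.67, still need 0.0 mg).
Greedy by cheapest-per-mg is optimal for a single linear constraint, so the minimum cost is $1.67.

$1.67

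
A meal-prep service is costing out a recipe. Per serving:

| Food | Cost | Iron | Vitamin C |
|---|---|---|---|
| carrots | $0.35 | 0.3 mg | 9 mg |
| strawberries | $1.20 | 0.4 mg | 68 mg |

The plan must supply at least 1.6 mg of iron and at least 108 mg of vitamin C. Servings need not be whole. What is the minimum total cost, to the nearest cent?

$2.65

An LP optimum is at a vertex; with two nutrient constraints at most two foods are used. Check each candidate.
carrots only: max(1.6/0.3, 108/9) = 12 servings → $4.20.
strawberries only: max(1.6/0.4, 108/68) = 4 servings → $4.80.
carrots + strawberries with both tight: 3.905 servings and 1.071 servings → $2.65.
So the least-cost plan costs $2.65.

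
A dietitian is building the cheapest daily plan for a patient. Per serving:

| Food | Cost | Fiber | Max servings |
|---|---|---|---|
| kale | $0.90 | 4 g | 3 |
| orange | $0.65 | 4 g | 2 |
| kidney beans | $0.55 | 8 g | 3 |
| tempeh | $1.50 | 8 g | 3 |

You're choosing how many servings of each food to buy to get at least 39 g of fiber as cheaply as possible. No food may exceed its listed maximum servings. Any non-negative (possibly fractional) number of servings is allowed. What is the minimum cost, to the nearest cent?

Cost per g of fiber: kidney beans $0.0688, orange $0.1625, tempeh $0.1875, kale $0.2250.
Take 3 servings of kidney beans: +24.0 g fiber for $1.65 (total $1.65, still need 15.0 g).
Take 2 servings of orange: +8.0 g fiber for $1.30 (total $2.95, still need 7.0 g).
Take 0.875 servings of tempeh: +7.0 g fiber for $1.31 (total $4.26, still need 0.0 g).
Filling from the cheapest source first is optimal under one linear minimum: $4.26.

$4.26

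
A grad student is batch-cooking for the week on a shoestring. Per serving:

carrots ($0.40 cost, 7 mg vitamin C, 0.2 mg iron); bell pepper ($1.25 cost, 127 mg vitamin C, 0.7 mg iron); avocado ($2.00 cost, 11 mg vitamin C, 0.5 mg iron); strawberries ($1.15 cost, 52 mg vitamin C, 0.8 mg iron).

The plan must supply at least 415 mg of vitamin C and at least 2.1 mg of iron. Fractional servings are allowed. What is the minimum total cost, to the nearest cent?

$4.08

carrots only: max(415/7, 2.1/0.2) = 59.29 servings → $23.71.
bell pepper only: max(415/127, 2.1/0.7) = 3.268 servings → $4.08.
avocado only: max(415/11, 2.1/0.5) = 37.73 servings → $75.45.
strawberries only: max(415/52, 2.1/0.8) = 7.981 servings → $9.18.
carrots + bell pepper with both targets exact would need a negative amount; discard.
carrots + avocado: intersection lies outside the first quadrant.
carrots + strawberries: the both-tight solution has a negative serving — not a feasible corner.
bell pepper + avocado with both targets exact would need a negative amount; discard.
bell pepper + strawberries: intersection lies outside the first quadrant.
avocado + strawberries: intersection lies outside the first quadrant.
The minimum over all feasible corners is $4.08.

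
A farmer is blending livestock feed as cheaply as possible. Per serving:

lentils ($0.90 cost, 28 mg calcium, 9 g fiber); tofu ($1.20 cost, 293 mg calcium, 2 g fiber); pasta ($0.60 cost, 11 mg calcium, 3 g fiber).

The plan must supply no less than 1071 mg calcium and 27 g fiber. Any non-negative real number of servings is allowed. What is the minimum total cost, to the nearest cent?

lentils only: max(1071/28, 27/9) = 38.25 servings → $34.42.
tofu only: max(1071/293, 27/2) = 13.5 servings → $16.20.
pasta only: max(1071/11, 27/3) = 97.36 servings → $58.42.
lentils + tofu with both tight: 2.235 servings and 3.442 servings → $6.14.
lentils + pasta with both targets exact would need a negative amount; discard.
tofu + pasta with both tight: 3.403 servings and 6.732 servings → $8.12.
The minimum over all feasible corners is $6.14.

$6.14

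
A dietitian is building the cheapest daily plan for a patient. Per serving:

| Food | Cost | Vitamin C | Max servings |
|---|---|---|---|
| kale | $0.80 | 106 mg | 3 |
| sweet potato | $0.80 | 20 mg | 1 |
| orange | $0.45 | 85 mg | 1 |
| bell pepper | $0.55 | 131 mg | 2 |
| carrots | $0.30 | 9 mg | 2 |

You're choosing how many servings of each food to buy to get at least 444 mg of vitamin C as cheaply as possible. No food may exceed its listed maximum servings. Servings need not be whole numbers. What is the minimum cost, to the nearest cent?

Cost per mg of vitamin C: bell pepper $0.0042, orange $0.0053, kale $0.0075, carrots $0.0333, sweet potato $0.0400.
Take 2 servings of bell pepper: +262.0 mg vitamin C for $1.10 (total $1.10, still need 182.0 mg).
Take 1 serving of orange: +85.0 mg vitamin C for $0.45 (total $1.55, still need 97.0 mg).
Take 0.9151 servings of kale: +97.0 mg vitamin C for $0.73 (total $2.28, still need 0.0 mg).
Filling from the cheapest source first is optimal under one linear minimum: $2.28.

$2.28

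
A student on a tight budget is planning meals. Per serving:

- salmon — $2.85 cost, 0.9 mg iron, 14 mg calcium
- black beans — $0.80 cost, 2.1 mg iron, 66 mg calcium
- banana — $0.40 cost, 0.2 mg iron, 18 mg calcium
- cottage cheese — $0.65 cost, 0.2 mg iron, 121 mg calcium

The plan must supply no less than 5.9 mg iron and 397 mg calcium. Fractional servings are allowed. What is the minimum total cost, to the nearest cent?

$3.31

The cheapest plan sits at a corner of the feasible region — with two constraints it uses at most two foods.
salmon only: max(5.9/0.9, 397/14) = 28.36 servings → $80.82.
black beans only: max(5.9/2.1, 397/66) = 6.015 servings → $4.81.
banana only: max(5.9/0.2, 397/18) = 29.5 servings → $11.80.
cottage cheese only: max(5.9/0.2, 397/121) = 29.5 servings → $19.18.
salmon + black beans with both targets exact would need a negative amount; discard.
salmon + banana with both tight: 2 servings and 20.5 servings → $13.90.
salmon + cottage cheese with both tight: 5.98 servings and 2.589 servings → $18.73.
black beans + banana with both tight: 1.089 servings and 18.06 servings → $8.10.
black beans + cottage cheese with both tight: 2.634 servings and 1.844 servings → $3.31.
banana + cottage cheese: intersection lies outside the first quadrant.
Cheapest feasible corner: $3.31.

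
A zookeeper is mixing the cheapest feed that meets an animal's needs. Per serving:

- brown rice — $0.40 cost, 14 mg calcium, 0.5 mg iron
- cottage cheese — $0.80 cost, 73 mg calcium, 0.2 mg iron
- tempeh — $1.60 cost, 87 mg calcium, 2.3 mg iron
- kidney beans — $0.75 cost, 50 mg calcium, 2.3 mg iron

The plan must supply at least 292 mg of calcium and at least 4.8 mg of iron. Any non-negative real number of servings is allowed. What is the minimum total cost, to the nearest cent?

$3.57

Two binding constraints pin down two serving amounts, so the optimal mix uses at most two foods. The candidates are each food alone (scaled to the tighter of calcium/iron) and each pair with both constraints tight.
brown rice only: max(292/14, 4.8/0.5) = 20.86 servings → $8.34.
cottage cheese only: max(292/73, 4.8/0.2) = 24 servings → $19.20.
tempeh only: max(292/87, 4.8/2.3) = 3.356 servings → $5.37.
kidney beans only: max(292/50, 4.8/2.3) = 5.84 servings → $4.38.
brown rice + cottage cheese with both tight: 8.665 servings and 2.338 servings → $5.34.
brown rice + tempeh with both targets exact would need a negative amount; discard.
brown rice + kidney beans with both targets exact would need a negative amount; discard.
cottage cheese + tempeh with both tight: 1.688 servings and 1.94 servings → $4.45.
cottage cheese + kidney beans with both tight: 2.733 servings and 1.849 servings → $3.57.
tempeh + kidney beans: the both-tight solution has a negative serving — not a feasible corner.
So the least-cost plan costs $3.57.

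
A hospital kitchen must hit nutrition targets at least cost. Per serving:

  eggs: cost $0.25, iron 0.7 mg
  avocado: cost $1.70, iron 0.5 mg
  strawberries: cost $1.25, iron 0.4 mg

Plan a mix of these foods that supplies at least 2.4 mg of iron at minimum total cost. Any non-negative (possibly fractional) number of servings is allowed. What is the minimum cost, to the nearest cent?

Cost per mg of iron: eggs $0.3571, strawberries $3.1250, avocado $3.4000.
With no serving limits, use only eggs: 2.4 mg / 0.7 mg = 3.429 servings × $0.25 = $0.86.

$0.86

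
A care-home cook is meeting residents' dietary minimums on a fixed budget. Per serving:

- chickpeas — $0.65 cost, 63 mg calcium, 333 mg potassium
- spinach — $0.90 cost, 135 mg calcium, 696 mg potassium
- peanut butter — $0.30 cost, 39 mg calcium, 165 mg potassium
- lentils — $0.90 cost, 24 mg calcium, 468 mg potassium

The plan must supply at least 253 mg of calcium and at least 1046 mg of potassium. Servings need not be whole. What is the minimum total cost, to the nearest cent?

$1.69

A basic optimal solution has at most two foods positive. Try each food alone and each pair with both targets met exactly.
chickpeas only: max(253/63, 1046/333) = 4.016 servings → $2.61.
spinach only: max(253/135, 1046/696) = 1.874 servings → $1.69.
peanut butter only: max(253/39, 1046/165) = 6.487 servings → $1.95.
lentils only: max(253/24, 1046/468) = 10.54 servings → $9.49.
chickpeas + spinach: intersection lies outside the first quadrant.
chickpeas + peanut butter: intersection lies outside the first quadrant.
chickpeas + lentils with both targets exact would need a negative amount; discard.
spinach + peanut butter with both targets exact would need a negative amount; discard.
spinach + lentils: the both-tight solution has a negative serving — not a feasible corner.
peanut butter + lentils: the both-tight solution has a negative serving — not a feasible corner.
Cheapest feasible corner: $1.69.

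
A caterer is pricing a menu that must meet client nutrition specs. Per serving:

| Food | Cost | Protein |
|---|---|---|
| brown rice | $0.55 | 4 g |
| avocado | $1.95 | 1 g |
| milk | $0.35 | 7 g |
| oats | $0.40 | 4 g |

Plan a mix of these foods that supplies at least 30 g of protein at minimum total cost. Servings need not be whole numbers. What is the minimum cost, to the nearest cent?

$1.50

Cost per g of protein: milk $0.0500, oats $0.1000, brown rice $0.1375, avocado $1.9500.
With no serving limits, use only milk: 30 g / 7 g = 4.286 servings × $0.35 = $1.50.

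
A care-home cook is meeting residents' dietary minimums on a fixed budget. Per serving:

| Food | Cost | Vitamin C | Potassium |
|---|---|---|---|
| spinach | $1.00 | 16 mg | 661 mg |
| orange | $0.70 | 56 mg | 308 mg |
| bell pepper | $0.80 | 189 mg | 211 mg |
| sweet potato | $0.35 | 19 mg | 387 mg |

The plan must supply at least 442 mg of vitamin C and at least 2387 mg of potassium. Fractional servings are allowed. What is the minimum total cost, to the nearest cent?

With two linear requirements the optimum uses one or two foods; enumerate the corners.
spinach only: max(442/16, 2387/661) = 27.62 servings → $27.62.
orange only: max(442/56, 2387/308) = 7.893 servings → $5.53.
bell pepper only: max(442/189, 2387/211) = 11.31 servings → $9.05.
sweet potato only: max(442/19, 2387/387) = 23.26 servings → $8.14.
spinach + orange with both targets exact would need a negative amount; discard.
spinach + bell pepper with both tight: 2.944 servings and 2.089 servings → $4.62.
spinach + sweet potato: intersection lies outside the first quadrant.
orange + bell pepper with both tight: 7.714 servings and 0.05311 servings → $5.44.
orange + sweet potato: the both-tight solution has a negative serving — not a feasible corner.
bell pepper + sweet potato with both tight: 1.818 servings and 5.177 servings → $3.27.
The minimum over all feasible corners is $3.27.

$3.27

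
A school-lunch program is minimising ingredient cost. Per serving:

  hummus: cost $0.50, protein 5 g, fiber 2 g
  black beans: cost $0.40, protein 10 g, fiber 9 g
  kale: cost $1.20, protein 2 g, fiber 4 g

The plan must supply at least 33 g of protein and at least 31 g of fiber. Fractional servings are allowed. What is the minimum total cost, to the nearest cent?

$1.38

Two binding constraints pin down two serving amounts, so the optimal mix uses at most two foods. The candidates are each food alone (scaled to the tighter of protein/fiber) and each pair with both constraints tight.
hummus only: max(33/5, 31/2) = 15.5 servings → $7.75.
black beans only: max(33/10, 31/9) = 3.444 servings → $1.38.
kale only: max(33/2, 31/4) = 16.5 servings → $19.80.
hummus + black beans: intersection lies outside the first quadrant.
hummus + kale with both tight: 4.375 servings and 5.562 servings → $8.86.
black beans + kale with both tight: 3.182 servings and 0.5909 servings → $1.98.
Cheapest feasible corner: $1.38.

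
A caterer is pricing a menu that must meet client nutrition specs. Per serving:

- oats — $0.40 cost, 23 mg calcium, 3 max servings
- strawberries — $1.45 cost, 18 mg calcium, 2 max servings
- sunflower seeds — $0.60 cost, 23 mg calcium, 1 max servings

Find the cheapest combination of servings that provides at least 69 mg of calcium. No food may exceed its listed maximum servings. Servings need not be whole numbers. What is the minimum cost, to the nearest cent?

Cost per mg of calcium: oats $0.0174, sunflower seeds $0.0261, strawberries $0.0806.
Take 3 servings of oats: +69.0 mg calcium for $1.20 (total $1.20, still need 0.0 mg).
Filling from the cheapest source first is optimal under one linear minimum: $1.20.

$1.20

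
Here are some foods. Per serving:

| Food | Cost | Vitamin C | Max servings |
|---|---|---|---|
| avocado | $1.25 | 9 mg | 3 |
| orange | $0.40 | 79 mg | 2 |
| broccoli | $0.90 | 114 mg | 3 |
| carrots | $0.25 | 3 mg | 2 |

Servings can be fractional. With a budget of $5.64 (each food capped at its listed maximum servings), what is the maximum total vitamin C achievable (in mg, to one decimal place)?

Vitamin C per dollar: orange 197.5, broccoli 126.7, carrots 12, avocado 7.2.
Take 2 servings of orange: spends $0.80, +158.0 mg vitamin C (running total 158.0 mg).
Take 3 servings of broccoli: spends $2.70, +342.0 mg vitamin C (running total 500.0 mg).
Take 2 servings of carrots: spends $0.50, +6.0 mg vitamin C (running total 506.0 mg).
Take 1.312 servings of avocado: spends $1.64, +11.8 mg vitamin C (running total 517.8 mg).
Filling greedily by vitamin C-per-dollar is optimal for one linear limit, giving 517.8 mg.

517.8 mg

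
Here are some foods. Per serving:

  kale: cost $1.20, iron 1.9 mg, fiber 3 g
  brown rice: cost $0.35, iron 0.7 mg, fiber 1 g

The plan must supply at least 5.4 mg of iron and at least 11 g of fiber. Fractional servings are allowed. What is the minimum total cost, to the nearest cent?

$3.85

A basic optimal solution has at most two foods positive. Try each food alone and each pair with both targets met exactly.
kale only: max(5.4/1.9, 11/3) = 3.667 servings → $4.40.
brown rice only: max(5.4/0.7, 11/1) = 11 servings → $3.85.
kale + brown rice: the both-tight solution has a negative serving — not a feasible corner.
The minimum over all feasible corners is $3.85.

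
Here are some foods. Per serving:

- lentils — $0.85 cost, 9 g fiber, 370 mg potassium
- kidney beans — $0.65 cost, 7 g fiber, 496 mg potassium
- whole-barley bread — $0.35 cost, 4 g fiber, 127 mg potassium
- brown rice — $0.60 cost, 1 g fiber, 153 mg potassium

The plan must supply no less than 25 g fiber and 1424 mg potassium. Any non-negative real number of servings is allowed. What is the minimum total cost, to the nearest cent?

An LP optimum is at a vertex; with two nutrient constraints at most two foods are used. Check each candidate.
lentils only: max(25/9, 1424/370) = 3.849 servings → $3.27.
kidney beans only: max(25/7, 1424/496) = 3.571 servings → $2.32.
whole-barley bread only: max(25/4, 1424/127) = 11.21 servings → $3.92.
brown rice only: max(25/1, 1424/153) = 25 servings → $15.00.
lentils + kidney beans with both tight: 1.298 servings and 1.903 servings → $2.34.
lentils + whole-barley bread: intersection lies outside the first quadrant.
lentils + brown rice with both tight: 2.384 servings and 3.541 servings → $4.15.
kidney beans + whole-barley bread with both tight: 2.302 servings and 2.221 servings → $2.27.
kidney beans + brown rice: the both-tight solution has a negative serving — not a feasible corner.
whole-barley bread + brown rice with both tight: 4.951 servings and 5.198 servings → $4.85.
So the least-cost plan costs $2.27.

$2.27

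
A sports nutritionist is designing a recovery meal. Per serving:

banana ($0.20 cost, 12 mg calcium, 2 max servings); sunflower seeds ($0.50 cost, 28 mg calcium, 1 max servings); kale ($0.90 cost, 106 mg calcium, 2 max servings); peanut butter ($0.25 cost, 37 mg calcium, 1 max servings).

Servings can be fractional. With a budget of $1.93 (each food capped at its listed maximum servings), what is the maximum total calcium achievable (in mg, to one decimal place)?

Calcium per dollar: peanut butter 148, kale 117.8, banana 60, sunflower seeds 56.
Take 1 serving of peanut butter: spends $0.25, +37.0 mg calcium (running total 37.0 mg).
Take 1.867 servings of kale: spends $1.68, +197.9 mg calcium (running total 234.9 mg).
Greedy by best ratio exhausts the cost allowance optimally: 234.9 mg.

234.9 mg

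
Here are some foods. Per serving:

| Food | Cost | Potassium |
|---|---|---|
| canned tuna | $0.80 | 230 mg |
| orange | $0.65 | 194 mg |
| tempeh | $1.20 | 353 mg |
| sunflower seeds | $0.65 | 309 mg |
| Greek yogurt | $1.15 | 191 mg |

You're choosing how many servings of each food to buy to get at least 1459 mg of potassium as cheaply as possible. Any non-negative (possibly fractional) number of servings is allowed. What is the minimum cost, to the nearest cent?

Cost per mg of potassium: sunflower seeds $0.0021, orange $0.0034, tempeh $0.0034, canned tuna $0.0035, Greek yogurt $0.0060.
With no serving limits, use only sunflower seeds: 1459 mg / 309 mg = 4.722 servings × $0.65 = $3.07.

$3.07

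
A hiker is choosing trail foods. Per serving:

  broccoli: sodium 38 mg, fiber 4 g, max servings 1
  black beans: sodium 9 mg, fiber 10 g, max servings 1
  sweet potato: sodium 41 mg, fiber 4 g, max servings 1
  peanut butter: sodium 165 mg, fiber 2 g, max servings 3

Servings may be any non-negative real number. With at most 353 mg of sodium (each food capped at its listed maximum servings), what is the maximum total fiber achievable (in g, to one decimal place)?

Fiber per mg sodium: black beans 1.111, broccoli 0.1053, sweet potato 0.09756, peanut butter 0.01212.
Take 1 serving of black beans: uses 9 mg sodium, +10.0 g fiber (running total 10.0 g).
Take 1 serving of broccoli: uses 38 mg sodium, +4.0 g fiber (running total 14.0 g).
Take 1 serving of sweet potato: uses 41 mg sodium, +4.0 g fiber (running total 18.0 g).
Take 1.606 servings of peanut butter: uses 265 mg sodium, +3.2 g fiber (running total 21.2 g).
Greedy by best ratio exhausts the sodium allowance optimally: 21.2 g.

21.2 g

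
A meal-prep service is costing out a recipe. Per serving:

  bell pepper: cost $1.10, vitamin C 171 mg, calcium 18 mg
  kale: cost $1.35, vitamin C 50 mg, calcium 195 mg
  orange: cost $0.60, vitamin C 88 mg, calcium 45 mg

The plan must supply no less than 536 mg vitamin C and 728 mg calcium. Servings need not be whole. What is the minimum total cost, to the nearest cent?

$6.36

An LP optimum is at a vertex; with two nutrient constraints at most two foods are used. Check each candidate.
bell pepper only: max(536/171, 728/18) = 40.44 servings → $44.49.
kale only: max(536/50, 728/195) = 10.72 servings → $14.47.
orange only: max(536/88, 728/45) = 16.18 servings → $9.71.
bell pepper + kale with both tight: 2.1 servings and 3.54 servings → $7.09.
bell pepper + orange with both targets exact would need a negative amount; discard.
kale + orange with both tight: 2.679 servings and 4.569 servings → $6.36.
Cheapest feasible corner: $6.36.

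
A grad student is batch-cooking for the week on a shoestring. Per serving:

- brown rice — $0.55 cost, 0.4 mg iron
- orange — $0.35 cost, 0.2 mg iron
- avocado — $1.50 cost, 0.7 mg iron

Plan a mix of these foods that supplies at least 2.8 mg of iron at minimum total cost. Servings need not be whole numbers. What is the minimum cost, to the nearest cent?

Cost per mg of iron: brown rice $1.3750, orange $1.7500, avocado $2.1429.
With no serving limits, use only brown rice: 2.8 mg / 0.4 mg = 7 servings × $0.55 = $3.85.

$3.85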